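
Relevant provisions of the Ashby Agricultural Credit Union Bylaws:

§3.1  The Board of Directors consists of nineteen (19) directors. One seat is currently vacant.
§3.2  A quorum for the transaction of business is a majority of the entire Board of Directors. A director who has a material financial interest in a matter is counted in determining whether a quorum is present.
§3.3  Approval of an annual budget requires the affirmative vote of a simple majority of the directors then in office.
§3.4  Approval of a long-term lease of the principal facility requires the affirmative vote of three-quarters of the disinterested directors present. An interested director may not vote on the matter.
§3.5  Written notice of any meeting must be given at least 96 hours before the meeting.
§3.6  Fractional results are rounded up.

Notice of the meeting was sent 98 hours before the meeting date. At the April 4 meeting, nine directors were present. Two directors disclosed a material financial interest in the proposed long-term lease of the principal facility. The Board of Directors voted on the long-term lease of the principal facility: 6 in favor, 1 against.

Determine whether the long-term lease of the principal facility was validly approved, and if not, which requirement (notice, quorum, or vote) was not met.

Invalid — quorum requirement not satisfied.

Notice: 98 hours given; 96 required (98 ≥ 96). Satisfied.
Quorum: 9 present (interested directors count toward quorum); quorum is 10. Not satisfied.
Vote: the long-term lease of the principal facility requires three-fourths of the disinterested directors present (9 − 2 = 7). 3/4 of 7 = 5.25, rounded up to 6, so 6 affirmative votes are needed; 6 voted in favor. Satisfied. (Moot — without a quorum no business can be validly transacted.)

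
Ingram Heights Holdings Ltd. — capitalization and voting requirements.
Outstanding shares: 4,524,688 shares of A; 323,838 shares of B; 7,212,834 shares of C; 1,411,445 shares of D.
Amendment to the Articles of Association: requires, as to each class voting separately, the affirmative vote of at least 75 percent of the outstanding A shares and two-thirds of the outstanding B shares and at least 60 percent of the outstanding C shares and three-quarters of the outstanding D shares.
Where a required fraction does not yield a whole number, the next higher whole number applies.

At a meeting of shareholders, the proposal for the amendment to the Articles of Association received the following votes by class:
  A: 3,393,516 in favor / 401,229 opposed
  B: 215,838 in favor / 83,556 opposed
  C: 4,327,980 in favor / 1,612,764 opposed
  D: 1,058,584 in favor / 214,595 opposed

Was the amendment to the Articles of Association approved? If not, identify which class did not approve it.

A: 3/4 of 4524688 = 3393516; 3,393,516 required, 3,393,516 in favor — approved.
B: 2/3 of 323838 = 215892; 215,892 required, 215,838 in favor — not approved.
C: 3/5 of 7212834 = 4327700.40, rounded up to 4327701; 4,327,701 required, 4,327,980 in favor — approved.
D: 3/4 of 1411445 = 1058583.75, rounded up to 1058584; 1,058,584 required, 1,058,584 in favor — approved.

Not approved — the B shares did not give the required vote.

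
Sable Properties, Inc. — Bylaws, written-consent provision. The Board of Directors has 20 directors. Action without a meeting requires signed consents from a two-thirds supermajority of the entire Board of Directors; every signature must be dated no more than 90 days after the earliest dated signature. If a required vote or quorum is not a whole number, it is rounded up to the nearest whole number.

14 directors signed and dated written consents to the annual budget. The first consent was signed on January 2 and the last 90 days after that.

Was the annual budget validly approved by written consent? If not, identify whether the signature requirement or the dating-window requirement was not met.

Signatures required: a two-thirds supermajority of 20 — 2/3 of 20 = 13.33, rounded up to 14, so 14 needed; 14 signed. Sufficient.
Dating window: the latest signature is 90 days after the earliest; the limit is 90 days. Within the window.

Effective — both the signature and dating-window requirements are satisfied.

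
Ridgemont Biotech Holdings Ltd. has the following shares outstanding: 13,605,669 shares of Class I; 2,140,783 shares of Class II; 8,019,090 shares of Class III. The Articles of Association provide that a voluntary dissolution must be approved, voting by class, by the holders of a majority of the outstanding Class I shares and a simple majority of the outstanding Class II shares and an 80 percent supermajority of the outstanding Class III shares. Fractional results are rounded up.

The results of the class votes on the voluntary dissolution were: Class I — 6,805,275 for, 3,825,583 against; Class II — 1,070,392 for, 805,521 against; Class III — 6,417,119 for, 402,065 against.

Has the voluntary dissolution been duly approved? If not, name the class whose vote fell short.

Approved — every class gave the required vote.

Class I: a majority of 13605669 is 6802835; 6,802,835 required, 6,805,275 in favor — approved.
Class II: a majority of 2140783 is 1070392; 1,070,392 required, 1,070,392 in favor — approved.
Class III: 4/5 of 8019090 = 6415272; 6,415,272 required, 6,417,119 in favor — approved.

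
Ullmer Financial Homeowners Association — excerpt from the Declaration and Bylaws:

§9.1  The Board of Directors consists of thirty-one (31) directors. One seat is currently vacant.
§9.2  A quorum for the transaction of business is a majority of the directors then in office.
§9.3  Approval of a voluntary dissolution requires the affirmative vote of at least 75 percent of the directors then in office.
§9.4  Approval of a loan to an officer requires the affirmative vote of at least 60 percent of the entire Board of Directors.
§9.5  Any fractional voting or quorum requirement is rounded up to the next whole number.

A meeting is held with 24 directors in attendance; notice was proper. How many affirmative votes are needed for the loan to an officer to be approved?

The loan to an officer requires three-fifths of the entire Board of Directors (31).
3/5 of 31 = 18.60, rounded up to 19.

19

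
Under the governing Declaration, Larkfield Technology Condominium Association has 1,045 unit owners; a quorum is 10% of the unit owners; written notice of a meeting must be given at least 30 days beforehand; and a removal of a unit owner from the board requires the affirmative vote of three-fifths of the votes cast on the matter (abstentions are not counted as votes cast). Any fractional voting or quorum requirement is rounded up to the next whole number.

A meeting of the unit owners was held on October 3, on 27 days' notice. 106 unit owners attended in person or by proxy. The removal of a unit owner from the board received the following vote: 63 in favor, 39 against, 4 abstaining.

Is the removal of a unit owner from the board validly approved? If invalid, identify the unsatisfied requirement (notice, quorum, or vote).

Invalid — notice requirement not satisfied.

Notice: 27 days given; 30 required. Not satisfied.
Quorum: 10% of 1,045 = 104.50, rounded up to 105; 106 present. Satisfied.
Vote: requires three-fifths of the votes cast (106 − 4 abstaining = 102); 3/5 of 102 = 61.20, rounded up to 62, so 62 needed; 63 in favor. Satisfied.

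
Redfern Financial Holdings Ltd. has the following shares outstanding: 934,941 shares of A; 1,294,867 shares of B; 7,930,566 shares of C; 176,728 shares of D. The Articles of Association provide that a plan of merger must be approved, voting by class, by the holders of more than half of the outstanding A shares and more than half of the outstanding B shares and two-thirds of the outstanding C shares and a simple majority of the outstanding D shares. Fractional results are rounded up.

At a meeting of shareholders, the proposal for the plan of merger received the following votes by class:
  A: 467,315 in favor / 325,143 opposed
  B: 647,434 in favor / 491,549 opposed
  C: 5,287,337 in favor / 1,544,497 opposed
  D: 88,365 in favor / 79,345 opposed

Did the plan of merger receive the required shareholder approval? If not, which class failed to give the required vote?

Not approved — the A shares did not give the required vote.

A: a majority of 934941 is 467471; 467,471 required, 467,315 in favor — not approved.
B: a majority of 1294867 is 647434; 647,434 required, 647,434 in favor — approved.
C: 2/3 of 7930566 = 5287044; 5,287,044 required, 5,287,337 in favor — approved.
D: a majority of 176728 is 88365; 88,365 required, 88,365 in favor — approved.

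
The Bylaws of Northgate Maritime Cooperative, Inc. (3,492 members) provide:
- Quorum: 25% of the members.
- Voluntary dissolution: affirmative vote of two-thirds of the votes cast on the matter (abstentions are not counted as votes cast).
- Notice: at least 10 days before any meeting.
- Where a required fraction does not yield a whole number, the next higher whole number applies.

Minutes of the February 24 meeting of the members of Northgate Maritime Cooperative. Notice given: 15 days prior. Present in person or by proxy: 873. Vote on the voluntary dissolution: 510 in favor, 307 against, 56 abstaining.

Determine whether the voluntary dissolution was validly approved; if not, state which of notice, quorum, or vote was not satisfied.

Notice: 15 days given; 10 required. Satisfied.
Quorum: 25% of 3,492 = 873; 873 present. Satisfied.
Vote: requires two-thirds of the votes cast (873 − 56 abstaining = 817); 2/3 of 817 = 544.67, rounded up to 545, so 545 needed; 510 in favor. Not satisfied.

Invalid — vote requirement not satisfied.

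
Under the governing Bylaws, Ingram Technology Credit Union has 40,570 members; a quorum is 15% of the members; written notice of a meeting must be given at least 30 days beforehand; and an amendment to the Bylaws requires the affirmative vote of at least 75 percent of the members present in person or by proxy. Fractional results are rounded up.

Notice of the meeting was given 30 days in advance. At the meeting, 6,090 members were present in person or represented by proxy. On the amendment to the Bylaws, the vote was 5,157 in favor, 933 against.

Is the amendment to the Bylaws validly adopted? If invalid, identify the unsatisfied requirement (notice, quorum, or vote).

Notice: 30 days given; 30 required. Satisfied.
Quorum: 15% of 40,570 = 6,085.50, rounded up to 6,086; 6,090 present. Satisfied.
Vote: requires three-fourths of those present (6,090); 3/4 of 6090 = 4567.50, rounded up to 4568, so 4,568 needed; 5,157 in favor. Satisfied.

Valid — all requirements satisfied.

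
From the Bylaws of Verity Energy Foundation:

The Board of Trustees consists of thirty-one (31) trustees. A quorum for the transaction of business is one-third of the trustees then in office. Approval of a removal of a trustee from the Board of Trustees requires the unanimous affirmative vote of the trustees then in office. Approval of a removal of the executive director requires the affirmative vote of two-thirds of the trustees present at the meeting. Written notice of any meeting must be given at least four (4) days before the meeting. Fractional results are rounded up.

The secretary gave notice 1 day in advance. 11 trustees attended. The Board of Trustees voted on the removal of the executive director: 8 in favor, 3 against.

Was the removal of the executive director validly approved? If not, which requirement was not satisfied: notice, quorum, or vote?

Invalid — notice requirement not satisfied.

Notice: 1 day given; 4 required (1 < 4). Not satisfied.
Quorum: 11 present; quorum is 11. Satisfied.
Vote: the removal of the executive director requires two-thirds of the trustees present (11). 2/3 of 11 = 7.33, rounded up to 8, so 8 affirmative votes are needed; 8 voted in favor. Satisfied.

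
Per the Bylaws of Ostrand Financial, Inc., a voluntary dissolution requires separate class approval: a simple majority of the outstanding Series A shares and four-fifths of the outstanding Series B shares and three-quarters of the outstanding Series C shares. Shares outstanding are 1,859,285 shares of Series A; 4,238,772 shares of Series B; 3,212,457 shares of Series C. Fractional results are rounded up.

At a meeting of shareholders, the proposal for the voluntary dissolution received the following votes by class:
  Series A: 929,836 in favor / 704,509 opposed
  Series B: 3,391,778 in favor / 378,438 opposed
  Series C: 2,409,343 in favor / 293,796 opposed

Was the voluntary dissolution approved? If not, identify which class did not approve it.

Series A: a majority of 1859285 is 929643; 929,643 required, 929,836 in favor — approved.
Series B: 4/5 of 4238772 = 3391017.60, rounded up to 3391018; 3,391,018 required, 3,391,778 in favor — approved.
Series C: 3/4 of 3212457 = 2409342.75, rounded up to 2409343; 2,409,343 required, 2,409,343 in favor — approved.

Approved — every class gave the required vote.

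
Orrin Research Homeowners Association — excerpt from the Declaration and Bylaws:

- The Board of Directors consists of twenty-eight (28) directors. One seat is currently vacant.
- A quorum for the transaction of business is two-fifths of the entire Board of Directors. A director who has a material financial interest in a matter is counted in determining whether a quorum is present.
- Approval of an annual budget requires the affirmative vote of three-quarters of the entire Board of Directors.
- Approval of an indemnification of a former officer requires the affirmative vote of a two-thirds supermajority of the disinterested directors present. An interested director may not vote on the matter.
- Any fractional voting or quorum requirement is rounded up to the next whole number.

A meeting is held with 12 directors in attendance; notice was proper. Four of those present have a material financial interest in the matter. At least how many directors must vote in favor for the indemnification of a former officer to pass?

The indemnification of a former officer requires two-thirds of the disinterested directors present (12 − 4 = 8).
2/3 of 8 = 5.33, rounded up to 6.

6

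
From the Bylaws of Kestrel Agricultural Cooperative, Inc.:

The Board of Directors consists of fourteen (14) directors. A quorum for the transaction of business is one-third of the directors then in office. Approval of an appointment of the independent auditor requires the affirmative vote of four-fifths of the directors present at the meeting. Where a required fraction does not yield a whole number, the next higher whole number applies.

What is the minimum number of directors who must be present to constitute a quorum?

1/3 of 14 = 4.67, rounded up to 5.

5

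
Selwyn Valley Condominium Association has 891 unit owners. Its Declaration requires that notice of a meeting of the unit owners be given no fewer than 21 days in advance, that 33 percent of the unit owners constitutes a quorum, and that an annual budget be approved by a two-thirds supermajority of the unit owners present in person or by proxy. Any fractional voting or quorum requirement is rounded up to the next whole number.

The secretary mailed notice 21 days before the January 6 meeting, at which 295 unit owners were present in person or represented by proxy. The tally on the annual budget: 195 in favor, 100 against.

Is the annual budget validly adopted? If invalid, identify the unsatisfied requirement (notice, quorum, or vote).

Invalid — vote requirement not satisfied.

Notice: 21 days given; 21 required. Satisfied.
Quorum: 33% of 891 = 294.03, rounded up to 295; 295 present. Satisfied.
Vote: requires two-thirds of those present (295); 2/3 of 295 = 196.67, rounded up to 197, so 197 needed; 195 in favor. Not satisfied.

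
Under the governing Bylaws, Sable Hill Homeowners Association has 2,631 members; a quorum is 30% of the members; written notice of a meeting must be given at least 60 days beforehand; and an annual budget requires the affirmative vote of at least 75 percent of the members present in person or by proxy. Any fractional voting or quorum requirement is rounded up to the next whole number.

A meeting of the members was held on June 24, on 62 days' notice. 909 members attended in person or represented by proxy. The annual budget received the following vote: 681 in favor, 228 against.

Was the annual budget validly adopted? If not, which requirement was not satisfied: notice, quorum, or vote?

Notice: 62 days given; 60 required. Satisfied.
Quorum: 30% of 2,631 = 789.30, rounded up to 790; 909 present. Satisfied.
Vote: requires three-fourths of those present (909); 3/4 of 909 = 681.75, rounded up to 682, so 682 needed; 681 in favor. Not satisfied.

Invalid — vote requirement not satisfied.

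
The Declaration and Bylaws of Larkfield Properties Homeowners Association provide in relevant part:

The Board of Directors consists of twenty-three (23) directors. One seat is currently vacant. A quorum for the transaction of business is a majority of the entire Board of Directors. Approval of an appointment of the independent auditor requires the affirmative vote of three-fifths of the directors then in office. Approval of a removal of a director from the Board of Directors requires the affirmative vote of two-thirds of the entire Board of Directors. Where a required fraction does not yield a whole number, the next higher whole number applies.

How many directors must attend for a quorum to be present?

A majority of 23 is 12.

12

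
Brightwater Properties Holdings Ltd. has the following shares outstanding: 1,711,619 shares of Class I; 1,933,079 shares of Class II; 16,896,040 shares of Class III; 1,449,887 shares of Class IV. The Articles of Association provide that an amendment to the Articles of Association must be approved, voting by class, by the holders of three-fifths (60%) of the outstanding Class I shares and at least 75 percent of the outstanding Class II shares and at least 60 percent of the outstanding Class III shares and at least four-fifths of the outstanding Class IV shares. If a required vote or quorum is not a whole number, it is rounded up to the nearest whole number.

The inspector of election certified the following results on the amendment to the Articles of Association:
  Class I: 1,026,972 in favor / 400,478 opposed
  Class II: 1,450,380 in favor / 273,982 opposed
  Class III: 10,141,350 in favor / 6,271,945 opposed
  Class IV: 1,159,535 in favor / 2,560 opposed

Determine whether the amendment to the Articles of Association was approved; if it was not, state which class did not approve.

Class I: 3/5 of 1711619 = 1026971.40, rounded up to 1026972; 1,026,972 required, 1,026,972 in favor — approved.
Class II: 3/4 of 1933079 = 1449809.25, rounded up to 1449810; 1,449,810 required, 1,450,380 in favor — approved.
Class III: 3/5 of 16896040 = 10137624; 10,137,624 required, 10,141,350 in favor — approved.
Class IV: 4/5 of 1449887 = 1159909.60, rounded up to 1159910; 1,159,910 required, 1,159,535 in favor — not approved.

Not approved — the Class IV shares did not give the required vote.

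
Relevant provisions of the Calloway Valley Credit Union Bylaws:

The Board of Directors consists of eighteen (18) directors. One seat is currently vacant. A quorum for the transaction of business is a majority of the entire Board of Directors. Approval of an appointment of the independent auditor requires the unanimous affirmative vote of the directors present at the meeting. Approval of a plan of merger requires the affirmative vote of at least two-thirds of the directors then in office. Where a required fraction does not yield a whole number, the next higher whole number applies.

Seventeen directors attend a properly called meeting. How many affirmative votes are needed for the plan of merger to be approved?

The plan of merger requires two-thirds of the directors then in office (17).
2/3 of 17 = 11.33, rounded up to 12.

12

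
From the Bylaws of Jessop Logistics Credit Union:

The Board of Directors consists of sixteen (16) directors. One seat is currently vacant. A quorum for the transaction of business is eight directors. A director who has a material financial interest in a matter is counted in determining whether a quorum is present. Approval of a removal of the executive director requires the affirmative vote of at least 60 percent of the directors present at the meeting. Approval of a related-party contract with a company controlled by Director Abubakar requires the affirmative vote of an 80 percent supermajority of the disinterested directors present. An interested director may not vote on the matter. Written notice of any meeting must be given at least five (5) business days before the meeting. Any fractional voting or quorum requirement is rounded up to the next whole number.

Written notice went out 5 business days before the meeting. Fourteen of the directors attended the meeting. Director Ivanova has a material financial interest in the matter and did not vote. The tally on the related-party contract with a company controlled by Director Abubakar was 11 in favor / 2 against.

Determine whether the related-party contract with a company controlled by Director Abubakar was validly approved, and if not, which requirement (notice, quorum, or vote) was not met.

Valid — all requirements satisfied.

Notice: 5 business days given; 5 required (5 ≥ 5). Satisfied.
Quorum: 14 present (interested directors count toward quorum); quorum is 8. Satisfied.
Vote: the related-party contract with a company controlled by Director Abubakar requires four-fifths of the disinterested directors present (14 − 1 = 13). 4/5 of 13 = 10.40, rounded up to 11, so 11 affirmative votes are needed; 11 voted in favor. Satisfied.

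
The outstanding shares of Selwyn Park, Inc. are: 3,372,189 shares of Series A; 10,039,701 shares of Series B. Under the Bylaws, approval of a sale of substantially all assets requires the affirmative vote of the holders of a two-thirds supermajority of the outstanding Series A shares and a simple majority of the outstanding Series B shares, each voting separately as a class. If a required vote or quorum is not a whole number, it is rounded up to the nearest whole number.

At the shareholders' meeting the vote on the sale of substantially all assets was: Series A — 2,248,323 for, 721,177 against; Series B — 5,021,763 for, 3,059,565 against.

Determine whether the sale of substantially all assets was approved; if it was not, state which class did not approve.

Series A: 2/3 of 3372189 = 2248126; 2,248,126 required, 2,248,323 in favor — approved.
Series B: a majority of 10039701 is 5019851; 5,019,851 required, 5,021,763 in favor — approved.

Approved — every class gave the required vote.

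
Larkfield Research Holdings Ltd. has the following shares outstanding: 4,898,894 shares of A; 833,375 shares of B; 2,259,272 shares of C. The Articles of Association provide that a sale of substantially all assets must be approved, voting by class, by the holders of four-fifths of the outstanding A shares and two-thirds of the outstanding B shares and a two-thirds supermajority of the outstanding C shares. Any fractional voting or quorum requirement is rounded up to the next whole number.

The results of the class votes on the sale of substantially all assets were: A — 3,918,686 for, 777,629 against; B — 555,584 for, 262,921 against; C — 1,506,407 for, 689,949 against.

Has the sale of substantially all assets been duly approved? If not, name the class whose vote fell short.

A: 4/5 of 4898894 = 3919115.20, rounded up to 3919116; 3,919,116 required, 3,918,686 in favor — not approved.
B: 2/3 of 833375 = 555583.33, rounded up to 555584; 555,584 required, 555,584 in favor — approved.
C: 2/3 of 2259272 = 1506181.33, rounded up to 1506182; 1,506,182 required, 1,506,407 in favor — approved.

Not approved — the A shares did not give the required vote.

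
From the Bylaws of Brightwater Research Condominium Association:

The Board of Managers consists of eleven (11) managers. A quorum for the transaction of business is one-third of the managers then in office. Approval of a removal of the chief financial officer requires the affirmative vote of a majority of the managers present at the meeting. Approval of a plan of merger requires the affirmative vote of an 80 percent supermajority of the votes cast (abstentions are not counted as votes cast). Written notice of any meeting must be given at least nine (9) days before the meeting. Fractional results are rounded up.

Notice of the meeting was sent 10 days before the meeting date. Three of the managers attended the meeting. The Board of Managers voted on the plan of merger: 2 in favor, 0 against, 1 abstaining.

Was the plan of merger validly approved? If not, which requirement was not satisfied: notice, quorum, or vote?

Notice: 10 days given; 9 required (10 ≥ 9). Satisfied.
Quorum: 3 present; quorum is 4. Not satisfied.
Vote: the plan of merger requires four-fifths of the votes cast (3 present − 1 abstaining = 2). 4/5 of 2 = 1.60, rounded up to 2, so 2 affirmative votes are needed; 2 voted in favor. Satisfied. (Moot — without a quorum no business can be validly transacted.)

Invalid — quorum requirement not satisfied.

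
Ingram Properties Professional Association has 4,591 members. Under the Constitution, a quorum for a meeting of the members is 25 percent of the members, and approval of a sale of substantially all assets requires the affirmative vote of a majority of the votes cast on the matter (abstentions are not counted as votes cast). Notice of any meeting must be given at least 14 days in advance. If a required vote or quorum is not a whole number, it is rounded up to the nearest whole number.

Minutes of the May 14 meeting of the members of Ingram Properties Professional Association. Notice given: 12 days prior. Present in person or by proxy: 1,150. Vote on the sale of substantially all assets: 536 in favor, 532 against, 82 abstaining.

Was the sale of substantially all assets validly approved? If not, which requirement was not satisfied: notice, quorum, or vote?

Invalid — notice requirement not satisfied.

Notice: 12 days given; 14 required. Not satisfied.
Quorum: 25% of 4,591 = 1,147.75, rounded up to 1,148; 1,150 present. Satisfied.
Vote: requires a majority of the votes cast (1,150 − 82 abstaining = 1,068); a majority of 1068 is 535, so 535 needed; 536 in favor. Satisfied.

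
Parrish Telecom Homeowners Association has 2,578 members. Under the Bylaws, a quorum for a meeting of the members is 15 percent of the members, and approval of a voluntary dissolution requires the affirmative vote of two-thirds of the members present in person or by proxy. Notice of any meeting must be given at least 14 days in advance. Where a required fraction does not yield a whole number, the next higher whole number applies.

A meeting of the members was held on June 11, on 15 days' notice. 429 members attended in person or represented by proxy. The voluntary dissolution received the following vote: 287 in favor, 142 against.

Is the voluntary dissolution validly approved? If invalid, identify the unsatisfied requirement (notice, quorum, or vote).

Valid — all requirements satisfied.

Notice: 15 days given; 14 required. Satisfied.
Quorum: 15% of 2,578 = 386.70, rounded up to 387; 429 present. Satisfied.
Vote: requires two-thirds of those present (429); 2/3 of 429 = 286, so 286 needed; 287 in favor. Satisfied.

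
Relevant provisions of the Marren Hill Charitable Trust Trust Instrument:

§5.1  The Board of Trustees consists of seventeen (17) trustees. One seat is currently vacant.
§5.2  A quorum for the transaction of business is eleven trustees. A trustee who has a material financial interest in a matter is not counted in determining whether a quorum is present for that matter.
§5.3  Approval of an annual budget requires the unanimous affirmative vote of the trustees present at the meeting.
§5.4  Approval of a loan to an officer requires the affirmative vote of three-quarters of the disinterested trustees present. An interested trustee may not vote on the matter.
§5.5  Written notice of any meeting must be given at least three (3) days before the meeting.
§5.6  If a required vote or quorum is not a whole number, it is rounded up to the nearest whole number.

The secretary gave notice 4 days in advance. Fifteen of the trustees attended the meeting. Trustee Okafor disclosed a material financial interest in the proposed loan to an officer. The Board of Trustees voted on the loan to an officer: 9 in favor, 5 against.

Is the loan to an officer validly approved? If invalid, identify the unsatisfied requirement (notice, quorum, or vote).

Invalid — vote requirement not satisfied.

Notice: 4 days given; 3 required (4 ≥ 3). Satisfied.
Quorum: 15 present, but the 1 interested trustee does not count, leaving 14. Quorum is 11. Satisfied.
Vote: the loan to an officer requires three-fourths of the disinterested trustees present (15 − 1 = 14). 3/4 of 14 = 10.50, rounded up to 11, so 11 affirmative votes are needed; 9 voted in favor. Not satisfied.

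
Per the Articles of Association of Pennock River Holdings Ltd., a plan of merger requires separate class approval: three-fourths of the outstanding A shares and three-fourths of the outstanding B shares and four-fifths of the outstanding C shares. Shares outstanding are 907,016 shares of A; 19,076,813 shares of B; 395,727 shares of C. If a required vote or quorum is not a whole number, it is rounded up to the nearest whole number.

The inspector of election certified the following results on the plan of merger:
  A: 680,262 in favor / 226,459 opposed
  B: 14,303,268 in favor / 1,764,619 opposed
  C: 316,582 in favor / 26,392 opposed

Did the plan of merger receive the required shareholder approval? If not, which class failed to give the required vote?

A: 3/4 of 907016 = 680262; 680,262 required, 680,262 in favor — approved.
B: 3/4 of 19076813 = 14307609.75, rounded up to 14307610; 14,307,610 required, 14,303,268 in favor — not approved.
C: 4/5 of 395727 = 316581.60, rounded up to 316582; 316,582 required, 316,582 in favor — approved.

Not approved — the B shares did not give the required vote.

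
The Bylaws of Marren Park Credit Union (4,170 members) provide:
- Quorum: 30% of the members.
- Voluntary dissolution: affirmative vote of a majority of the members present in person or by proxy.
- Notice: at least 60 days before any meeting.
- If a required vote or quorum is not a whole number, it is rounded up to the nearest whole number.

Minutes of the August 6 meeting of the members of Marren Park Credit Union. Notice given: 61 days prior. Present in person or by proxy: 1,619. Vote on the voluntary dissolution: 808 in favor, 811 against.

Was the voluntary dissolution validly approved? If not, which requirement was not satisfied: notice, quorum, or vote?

Invalid — vote requirement not satisfied.

Notice: 61 days given; 60 required. Satisfied.
Quorum: 30% of 4,170 = 1,251; 1,619 present. Satisfied.
Vote: requires a majority of those present (1,619); a majority of 1619 is 810, so 810 needed; 808 in favor. Not satisfied.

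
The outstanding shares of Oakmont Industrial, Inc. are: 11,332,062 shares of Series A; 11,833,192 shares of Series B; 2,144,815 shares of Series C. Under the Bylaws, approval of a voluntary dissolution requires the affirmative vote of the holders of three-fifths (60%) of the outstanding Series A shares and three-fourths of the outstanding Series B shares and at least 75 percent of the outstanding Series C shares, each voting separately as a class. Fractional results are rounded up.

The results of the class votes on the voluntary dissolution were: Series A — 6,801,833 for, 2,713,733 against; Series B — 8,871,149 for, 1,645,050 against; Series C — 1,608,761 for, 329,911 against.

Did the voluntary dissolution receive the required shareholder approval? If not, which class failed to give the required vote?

Not approved — the Series B shares did not give the required vote.

Series A: 3/5 of 11332062 = 6799237.20, rounded up to 6799238; 6,799,238 required, 6,801,833 in favor — approved.
Series B: 3/4 of 11833192 = 8874894; 8,874,894 required, 8,871,149 in favor — not approved.
Series C: 3/4 of 2144815 = 1608611.25, rounded up to 1608612; 1,608,612 required, 1,608,761 in favor — approved.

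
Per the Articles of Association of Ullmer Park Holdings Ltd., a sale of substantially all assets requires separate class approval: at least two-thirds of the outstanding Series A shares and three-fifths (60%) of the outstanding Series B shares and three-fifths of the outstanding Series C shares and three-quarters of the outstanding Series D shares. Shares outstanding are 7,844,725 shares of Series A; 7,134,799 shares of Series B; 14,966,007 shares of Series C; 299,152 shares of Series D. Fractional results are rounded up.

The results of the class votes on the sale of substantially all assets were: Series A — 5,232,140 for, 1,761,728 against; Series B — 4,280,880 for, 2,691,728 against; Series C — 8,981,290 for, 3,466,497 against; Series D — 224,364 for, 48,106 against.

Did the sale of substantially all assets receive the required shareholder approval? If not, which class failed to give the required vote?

Series A: 2/3 of 7844725 = 5229816.67, rounded up to 5229817; 5,229,817 required, 5,232,140 in favor — approved.
Series B: 3/5 of 7134799 = 4280879.40, rounded up to 4280880; 4,280,880 required, 4,280,880 in favor — approved.
Series C: 3/5 of 14966007 = 8979604.20, rounded up to 8979605; 8,979,605 required, 8,981,290 in favor — approved.
Series D: 3/4 of 299152 = 224364; 224,364 required, 224,364 in favor — approved.

Approved — every class gave the required vote.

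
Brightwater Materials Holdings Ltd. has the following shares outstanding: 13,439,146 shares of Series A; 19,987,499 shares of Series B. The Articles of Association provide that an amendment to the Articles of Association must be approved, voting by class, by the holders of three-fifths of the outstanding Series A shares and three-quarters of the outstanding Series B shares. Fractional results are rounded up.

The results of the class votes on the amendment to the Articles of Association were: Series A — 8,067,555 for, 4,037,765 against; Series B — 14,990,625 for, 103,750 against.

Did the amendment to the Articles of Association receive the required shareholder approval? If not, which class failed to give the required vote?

Series A: 3/5 of 13439146 = 8063487.60, rounded up to 8063488; 8,063,488 required, 8,067,555 in favor — approved.
Series B: 3/4 of 19987499 = 14990624.25, rounded up to 14990625; 14,990,625 required, 14,990,625 in favor — approved.

Approved — every class gave the required vote.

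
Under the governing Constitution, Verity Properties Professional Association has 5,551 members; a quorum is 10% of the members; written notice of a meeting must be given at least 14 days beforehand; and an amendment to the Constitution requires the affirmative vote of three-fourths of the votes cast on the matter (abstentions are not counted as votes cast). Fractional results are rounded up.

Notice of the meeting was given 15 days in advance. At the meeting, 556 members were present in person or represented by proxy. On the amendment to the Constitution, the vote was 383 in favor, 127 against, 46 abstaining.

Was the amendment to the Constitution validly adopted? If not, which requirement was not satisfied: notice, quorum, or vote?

Notice: 15 days given; 14 required. Satisfied.
Quorum: 10% of 5,551 = 555.10, rounded up to 556; 556 present. Satisfied.
Vote: requires three-fourths of the votes cast (556 − 46 abstaining = 510); 3/4 of 510 = 382.50, rounded up to 383, so 383 needed; 383 in favor. Satisfied.

Valid — all requirements satisfied.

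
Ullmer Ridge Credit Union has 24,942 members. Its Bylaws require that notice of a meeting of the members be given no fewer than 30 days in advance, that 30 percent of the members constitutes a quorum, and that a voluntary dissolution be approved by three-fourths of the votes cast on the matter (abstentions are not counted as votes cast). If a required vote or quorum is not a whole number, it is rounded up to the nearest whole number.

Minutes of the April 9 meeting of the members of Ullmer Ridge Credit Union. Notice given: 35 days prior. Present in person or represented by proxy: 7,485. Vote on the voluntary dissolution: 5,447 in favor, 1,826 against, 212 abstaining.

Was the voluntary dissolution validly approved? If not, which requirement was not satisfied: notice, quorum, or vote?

Notice: 35 days given; 30 required. Satisfied.
Quorum: 30% of 24,942 = 7,482.60, rounded up to 7,483; 7,485 present. Satisfied.
Vote: requires three-fourths of the votes cast (7,485 − 212 abstaining = 7,273); 3/4 of 7273 = 5454.75, rounded up to 5455, so 5,455 needed; 5,447 in favor. Not satisfied.

Invalid — vote requirement not satisfied.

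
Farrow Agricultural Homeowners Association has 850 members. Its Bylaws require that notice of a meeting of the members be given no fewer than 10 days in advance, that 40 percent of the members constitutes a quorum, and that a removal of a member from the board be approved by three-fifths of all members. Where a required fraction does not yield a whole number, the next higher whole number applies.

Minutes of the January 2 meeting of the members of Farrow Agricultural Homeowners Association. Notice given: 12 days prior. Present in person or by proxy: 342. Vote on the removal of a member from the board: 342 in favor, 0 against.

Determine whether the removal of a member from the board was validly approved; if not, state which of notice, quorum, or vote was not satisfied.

Notice: 12 days given; 10 required. Satisfied.
Quorum: 40% of 850 = 340; 342 present. Satisfied.
Vote: requires three-fifths of all members (850); 3/5 of 850 = 510, so 510 needed; 342 in favor. Not satisfied.

Invalid — vote requirement not satisfied.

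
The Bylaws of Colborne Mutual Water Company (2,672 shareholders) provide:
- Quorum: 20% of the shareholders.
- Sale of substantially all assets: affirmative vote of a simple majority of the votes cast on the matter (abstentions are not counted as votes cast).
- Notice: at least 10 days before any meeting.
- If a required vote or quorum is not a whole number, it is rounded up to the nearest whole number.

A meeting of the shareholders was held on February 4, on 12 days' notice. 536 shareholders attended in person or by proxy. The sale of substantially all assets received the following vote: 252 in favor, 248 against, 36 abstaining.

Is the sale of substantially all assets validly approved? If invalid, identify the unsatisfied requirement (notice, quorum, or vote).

Notice: 12 days given; 10 required. Satisfied.
Quorum: 20% of 2,672 = 534.40, rounded up to 535; 536 present. Satisfied.
Vote: requires a majority of the votes cast (536 − 36 abstaining = 500); a majority of 500 is 251, so 251 needed; 252 in favor. Satisfied.

Valid — all requirements satisfied.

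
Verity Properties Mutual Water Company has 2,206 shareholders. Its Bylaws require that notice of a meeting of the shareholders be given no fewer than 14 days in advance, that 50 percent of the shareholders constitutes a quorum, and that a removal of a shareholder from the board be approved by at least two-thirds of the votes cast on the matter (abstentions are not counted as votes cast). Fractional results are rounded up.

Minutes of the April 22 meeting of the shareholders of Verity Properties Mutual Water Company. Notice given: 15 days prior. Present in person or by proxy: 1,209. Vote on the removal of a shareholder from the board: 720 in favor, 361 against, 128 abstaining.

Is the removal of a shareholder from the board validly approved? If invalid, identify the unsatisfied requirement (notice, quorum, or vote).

Invalid — vote requirement not satisfied.

Notice: 15 days given; 14 required. Satisfied.
Quorum: 50% of 2,206 = 1,103; 1,209 present. Satisfied.
Vote: requires two-thirds of the votes cast (1,209 − 128 abstaining = 1,081); 2/3 of 1081 = 720.67, rounded up to 721, so 721 needed; 720 in favor. Not satisfied.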